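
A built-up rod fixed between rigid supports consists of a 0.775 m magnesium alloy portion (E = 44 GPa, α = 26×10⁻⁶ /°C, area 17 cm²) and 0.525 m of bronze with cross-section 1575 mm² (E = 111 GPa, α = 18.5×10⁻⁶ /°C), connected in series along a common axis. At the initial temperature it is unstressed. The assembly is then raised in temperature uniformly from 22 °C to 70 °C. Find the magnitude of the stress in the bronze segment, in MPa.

σ ≈ 68.1 MPa (compressive)

Free thermal expansion of the whole bar: Σ αᵢΔT Lᵢ = 26×10⁻⁶×48×775 + 18.5×10⁻⁶×48×525 = 1.433 mm.
The walls prevent any net length change, so an axial force P (same in every segment) develops. Compatibility: P · Σ Lᵢ/(AᵢEᵢ) = δ_free.
The series flexibility is Σ Lᵢ/(AᵢEᵢ) = 775/(1700×44×10³) + 525/(1575×111×10³) = 1.336×10⁻⁵ mm/N.
P = 1.433 / 1.336×10⁻⁵ = 107300 N = 107.3 kN, compressive.
σ_{bronze} = P / A = 107300 / 1575 = 68.1 MPa.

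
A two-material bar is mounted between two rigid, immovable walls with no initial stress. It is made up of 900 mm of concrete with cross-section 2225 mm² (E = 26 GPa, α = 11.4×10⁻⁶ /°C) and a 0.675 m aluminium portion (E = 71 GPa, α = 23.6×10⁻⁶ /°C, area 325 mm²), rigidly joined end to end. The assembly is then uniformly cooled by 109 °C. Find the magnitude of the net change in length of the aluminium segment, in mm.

|ΔL| ≈ 0.127 mm

With the walls removed the bar would change length by δ_free = Σ αᵢΔT Lᵢ = 11.4×10⁻⁶×109×900 + 23.6×10⁻⁶×109×675 = 2.855 mm.
The rigid supports impose zero overall length change; the single axial force P common to all segments must satisfy P Σ Lᵢ/(AᵢEᵢ) = δ_free.
The series flexibility is Σ Lᵢ/(AᵢEᵢ) = 900/(2225×26×10³) + 675/(325×71×10³) = 4.481×10⁻⁵ mm/N.
Hence P = δ_free / Σ(L/AE) = 2.855/4.481×10⁻⁵ = 63.71 kN (tensile).
For the aluminium segment, free thermal change = 23.6×10⁻⁶×109×675 = 1.736 mm and elastic change from P = 63710×675/(325×71×10³) = 1.864 mm; these oppose, so the net change is 0.127 mm (segment lengthens).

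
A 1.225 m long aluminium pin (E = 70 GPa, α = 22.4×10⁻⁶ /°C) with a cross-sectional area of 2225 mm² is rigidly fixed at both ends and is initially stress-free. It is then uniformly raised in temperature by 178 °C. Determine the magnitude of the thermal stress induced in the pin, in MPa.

σ ≈ 279 MPa (compressive)

With length fixed, the mechanical strain must cancel the thermal strain αΔT = 22.4×10⁻⁶ × 178 = 3987.2×10⁻⁶.
Hence σ = E·αΔT = 70×10³ × 3987.2×10⁻⁶ = 279.1 MPa, compressive.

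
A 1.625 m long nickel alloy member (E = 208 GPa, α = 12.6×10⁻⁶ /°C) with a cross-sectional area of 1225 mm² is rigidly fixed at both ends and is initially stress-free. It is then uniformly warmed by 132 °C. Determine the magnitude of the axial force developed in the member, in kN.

P ≈ 424 kN (compressive)

The ends cannot move, so σ = EαΔT = 208×10³ × 12.6×10⁻⁶ × 132 = 345.9 MPa.
Axial force P = σA = 345.9 × 1225 = 423800 N = 423.8 kN, compressive.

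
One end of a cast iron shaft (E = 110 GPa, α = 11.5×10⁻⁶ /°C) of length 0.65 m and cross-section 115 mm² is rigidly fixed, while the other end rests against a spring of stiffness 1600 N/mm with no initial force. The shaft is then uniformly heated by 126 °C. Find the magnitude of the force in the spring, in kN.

Free thermal expansion: δ_free = αΔT L = 11.5×10⁻⁶ × 126 × 650 = 0.9418 mm.
Let P be the compressive force at the spring. The shaft shortens elastically by PL/(AE) and the spring compresses by P/k; together these equal δ_free.
P [ L/(AE) + 1/k ] = δ_free → P [ 650/(115×110×10³) + 1/(1600) ] = 0.9418.
P = 0.9418 / 0.0006764 = 1392 N.

P ≈ 1.39 kN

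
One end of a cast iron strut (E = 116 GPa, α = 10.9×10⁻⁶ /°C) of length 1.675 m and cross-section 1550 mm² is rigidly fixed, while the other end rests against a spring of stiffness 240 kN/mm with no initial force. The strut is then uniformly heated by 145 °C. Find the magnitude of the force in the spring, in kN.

P ≈ 196 kN

If the spring were absent the strut would lengthen by αΔT L = 10.9×10⁻⁶ × 145 × 1675 = 2.647 mm.
With a force P in the spring, the elastic change of the strut is PL/(AE) and that of the spring is P/k; compatibility requires their sum to equal δ_free.
So P = δ_free / [L/(AE) + 1/k] = 2.647 / [ 1675/(1550×116×10³) + 1/(240×10³) ].
P = 2.647 / 1.348×10⁻⁵ = 196400 N.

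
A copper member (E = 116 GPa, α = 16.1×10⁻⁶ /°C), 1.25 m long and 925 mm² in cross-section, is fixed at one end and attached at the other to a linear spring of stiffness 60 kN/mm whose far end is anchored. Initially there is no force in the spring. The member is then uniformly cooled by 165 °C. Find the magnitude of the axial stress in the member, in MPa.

If the spring were absent the member would shorten by αΔT L = 16.1×10⁻⁶ × 165 × 1250 = 3.321 mm.
Let P be the tensile force in the spring. The member extends elastically by PL/(AE) and the spring stretches by P/k; together these equal δ_free.
So P = δ_free / [L/(AE) + 1/k] = 3.321 / [ 1250/(925×116×10³) + 1/(60×10³) ].
P = 3.321 / 2.832×10⁻⁵ = 117300 N.
σ = P/A = 117300/925 = 126.8 MPa.

σ ≈ 127 MPa (tensile)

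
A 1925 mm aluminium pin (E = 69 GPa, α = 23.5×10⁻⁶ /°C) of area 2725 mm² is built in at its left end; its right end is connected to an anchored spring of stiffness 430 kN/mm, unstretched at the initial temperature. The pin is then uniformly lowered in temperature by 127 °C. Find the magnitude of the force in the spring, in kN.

P ≈ 457 kN

The unrestrained thermal change is αΔT L = 23.5×10⁻⁶ × 127 × 1925 = 5.745 mm.
Let P be the tensile force in the spring. The pin extends elastically by PL/(AE) and the spring stretches by P/k; together these equal δ_free.
P [ L/(AE) + 1/k ] = δ_free → P [ 1925/(2725×69×10³) + 1/(430×10³) ] = 5.745.
P = 5.745 / 1.256×10⁻⁵ = 457300 N.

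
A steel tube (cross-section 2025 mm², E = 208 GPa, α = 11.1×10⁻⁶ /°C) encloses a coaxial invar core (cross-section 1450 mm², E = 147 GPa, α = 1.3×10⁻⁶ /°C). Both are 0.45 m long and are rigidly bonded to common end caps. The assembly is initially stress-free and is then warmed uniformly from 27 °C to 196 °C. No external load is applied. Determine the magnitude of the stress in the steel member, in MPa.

The steel has the larger α, so on heating it would change length more than the invar if both were free. The rigid plates force a common final length, so the steel is put into compression and the invar into tension, with equal and opposite forces P (no external load).
Equating the net (thermal + elastic) strains gives |α₁ − α₂|·ΔT = P·[1/(A₁E₁) + 1/(A₂E₂)].
|α₁ − α₂|·ΔT = 9.8×10⁻⁶ × 169 = 0.001656.
1/(A₁E₁) + 1/(A₂E₂) = 1/(2025×208×10³) + 1/(1450×147×10³) = 7.066×10⁻⁹ N⁻¹.
P = 0.001656 / 7.066×10⁻⁹ = 234400 N = 234.4 kN.
σ_{steel} = P/A₁ = 234400/2025 = 115.8 MPa, compressive.

σ ≈ 116 MPa (compressive)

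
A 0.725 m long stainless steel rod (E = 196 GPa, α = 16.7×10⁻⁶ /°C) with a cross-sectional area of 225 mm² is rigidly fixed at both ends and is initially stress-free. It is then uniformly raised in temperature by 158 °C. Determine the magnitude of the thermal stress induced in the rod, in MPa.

σ ≈ 517 MPa (compressive)

The supports are rigid, so the total axial strain is zero. The restrained thermal strain is ε = αΔT = 16.7×10⁻⁶ × 158 = 2638.6×10⁻⁶.
Hence σ = E·αΔT = 196×10³ × 2638.6×10⁻⁶ = 517.2 MPa, compressive.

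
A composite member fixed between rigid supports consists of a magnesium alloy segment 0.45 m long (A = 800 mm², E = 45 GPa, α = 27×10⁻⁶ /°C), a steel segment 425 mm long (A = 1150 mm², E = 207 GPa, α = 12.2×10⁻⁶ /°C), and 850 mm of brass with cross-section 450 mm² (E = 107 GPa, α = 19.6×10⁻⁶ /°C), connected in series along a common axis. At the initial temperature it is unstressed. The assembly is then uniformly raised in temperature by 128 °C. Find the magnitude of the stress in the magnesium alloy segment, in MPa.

If the supports were absent, the total length change would be Σ αᵢΔT Lᵢ = 27×10⁻⁶×128×450 + 12.2×10⁻⁶×128×425 + 19.6×10⁻⁶×128×850 = 4.351 mm.
The walls prevent any net length change, so an axial force P (same in every segment) develops. Compatibility: P · Σ Lᵢ/(AᵢEᵢ) = δ_free.
Σ Lᵢ/(AᵢEᵢ) = 450/(800×45×10³) + 425/(1150×207×10³) + 850/(450×107×10³) = 3.194×10⁻⁵ mm/N.
P = 4.351 / 3.194×10⁻⁵ = 136200 N = 136.2 kN, compressive.
σ_{magnesium alloy} = P / A = 136200 / 800 = 170.3 MPa.

σ ≈ 170 MPa (compressive)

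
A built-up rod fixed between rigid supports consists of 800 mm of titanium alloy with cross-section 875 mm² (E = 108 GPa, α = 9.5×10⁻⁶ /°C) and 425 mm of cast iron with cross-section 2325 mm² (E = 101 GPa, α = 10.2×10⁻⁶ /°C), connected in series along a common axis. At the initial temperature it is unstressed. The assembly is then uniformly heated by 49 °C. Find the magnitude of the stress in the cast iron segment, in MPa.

With the walls removed the bar would change length by δ_free = Σ αᵢΔT Lᵢ = 9.5×10⁻⁶×49×800 + 10.2×10⁻⁶×49×425 = 0.5848 mm.
The walls prevent any net length change, so an axial force P (same in every segment) develops. Compatibility: P · Σ Lᵢ/(AᵢEᵢ) = δ_free.
The series flexibility is Σ Lᵢ/(AᵢEᵢ) = 800/(875×108×10³) + 425/(2325×101×10³) = 1.028×10⁻⁵ mm/N.
So P = 0.5848 / 1.028×10⁻⁵ = 56.91 kN, compressive.
σ_{cast iron} = P / A = 56910 / 2325 = 24.48 MPa.

σ ≈ 24.5 MPa (compressive)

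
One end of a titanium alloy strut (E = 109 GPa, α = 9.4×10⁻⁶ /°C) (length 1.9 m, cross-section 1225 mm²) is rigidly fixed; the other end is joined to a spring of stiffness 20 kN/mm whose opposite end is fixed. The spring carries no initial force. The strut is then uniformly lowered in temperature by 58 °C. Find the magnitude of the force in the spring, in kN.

P ≈ 16.1 kN

If the spring were absent the strut would shorten by αΔT L = 9.4×10⁻⁶ × 58 × 1900 = 1.036 mm.
Let P be the tensile force in the spring. The strut extends elastically by PL/(AE) and the spring stretches by P/k; together these equal δ_free.
So P = δ_free / [L/(AE) + 1/k] = 1.036 / [ 1900/(1225×109×10³) + 1/(20×10³) ].
P = 1.036 / 6.423×10⁻⁵ = 16130 N.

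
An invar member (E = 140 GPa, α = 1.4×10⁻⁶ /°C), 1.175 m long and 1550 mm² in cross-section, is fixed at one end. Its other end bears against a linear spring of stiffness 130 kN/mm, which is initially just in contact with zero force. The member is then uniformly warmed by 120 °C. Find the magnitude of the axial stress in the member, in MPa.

σ ≈ 9.72 MPa (compressive)

The unrestrained thermal change is αΔT L = 1.4×10⁻⁶ × 120 × 1175 = 0.1974 mm.
Let P be the compressive force at the spring. The member shortens elastically by PL/(AE) and the spring compresses by P/k; together these equal δ_free.
P [ L/(AE) + 1/k ] = δ_free → P [ 1175/(1550×140×10³) + 1/(130×10³) ] = 0.1974.
P = 0.1974 / 1.311×10⁻⁵ = 15060 N.
σ = P/A = 15060/1550 = 9.717 MPa.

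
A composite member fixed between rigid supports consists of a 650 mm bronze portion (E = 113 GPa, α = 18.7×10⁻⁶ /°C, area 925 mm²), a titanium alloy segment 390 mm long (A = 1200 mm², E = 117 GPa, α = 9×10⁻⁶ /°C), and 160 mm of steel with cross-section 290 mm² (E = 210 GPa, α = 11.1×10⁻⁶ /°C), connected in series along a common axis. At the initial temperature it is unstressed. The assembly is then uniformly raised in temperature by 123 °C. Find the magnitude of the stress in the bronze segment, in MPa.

σ ≈ 200 MPa (compressive)

Free thermal expansion of the whole bar: Σ αᵢΔT Lᵢ = 18.7×10⁻⁶×123×650 + 9×10⁻⁶×123×390 + 11.1×10⁻⁶×123×160 = 2.145 mm.
The walls prevent any net length change, so an axial force P (same in every segment) develops. Compatibility: P · Σ Lᵢ/(AᵢEᵢ) = δ_free.
The series flexibility is Σ Lᵢ/(AᵢEᵢ) = 650/(925×113×10³) + 390/(1200×117×10³) + 160/(290×210×10³) = 1.162×10⁻⁵ mm/N.
Hence P = δ_free / Σ(L/AE) = 2.145/1.162×10⁻⁵ = 184.6 kN (compressive).
σ_{bronze} = P / A = 184600 / 925 = 199.5 MPa.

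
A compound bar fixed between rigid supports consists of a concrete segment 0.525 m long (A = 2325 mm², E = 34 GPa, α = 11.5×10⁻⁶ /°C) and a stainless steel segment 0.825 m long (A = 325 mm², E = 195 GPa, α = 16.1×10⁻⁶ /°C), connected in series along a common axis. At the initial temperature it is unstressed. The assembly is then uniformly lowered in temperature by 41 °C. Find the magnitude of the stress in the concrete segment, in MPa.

σ ≈ 17.3 MPa (tensile)

If the supports were absent, the total length change would be Σ αᵢΔT Lᵢ = 11.5×10⁻⁶×41×525 + 16.1×10⁻⁶×41×825 = 0.7921 mm.
Since the ends are fixed, an axial force P builds up, equal in every segment, with P · Σ Lᵢ/(AᵢEᵢ) = δ_free.
Σ Lᵢ/(AᵢEᵢ) = 525/(2325×34×10³) + 825/(325×195×10³) = 1.966×10⁻⁵ mm/N.
So P = 0.7921 / 1.966×10⁻⁵ = 40.29 kN, tensile.
σ_{concrete} = P / A = 40290 / 2325 = 17.33 MPa.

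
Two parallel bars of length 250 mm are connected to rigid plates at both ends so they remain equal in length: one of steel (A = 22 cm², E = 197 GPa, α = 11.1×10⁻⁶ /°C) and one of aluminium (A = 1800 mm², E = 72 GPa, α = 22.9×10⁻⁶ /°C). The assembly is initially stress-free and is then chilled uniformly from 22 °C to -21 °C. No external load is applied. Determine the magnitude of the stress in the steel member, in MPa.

σ ≈ 23 MPa (compressive)

Both members must finish at the same length. With the larger α, the aluminium tends to over-contract; the plates restrain it, putting the aluminium in tension and the steel in compression. With no external load the two internal forces are equal and opposite, magnitude P.
Setting the final lengths equal and cancelling L: (α₁ − α₂)ΔT = P/(A₁E₁) + P/(A₂E₂).
|α₁ − α₂|·ΔT = 11.8×10⁻⁶ × 43 = 0.0005074.
1/(A₁E₁) + 1/(A₂E₂) = 1/(2200×197×10³) + 1/(1800×72×10³) = 1.002×10⁻⁸ N⁻¹.
So P = 0.0005074 / 1.002×10⁻⁸ = 50.62 kN.
σ_{steel} = P/A₁ = 50620/2200 = 23.01 MPa, compressive.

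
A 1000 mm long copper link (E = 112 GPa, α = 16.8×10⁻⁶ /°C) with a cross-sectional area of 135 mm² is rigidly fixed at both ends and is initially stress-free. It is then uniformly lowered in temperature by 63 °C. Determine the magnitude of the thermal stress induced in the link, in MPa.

σ ≈ 119 MPa (tensile)

With length fixed, the mechanical strain must cancel the thermal strain αΔT = 16.8×10⁻⁶ × 63 = 1058.4×10⁻⁶.
The stress required to suppress this strain is σ = Eε = 112×10³ × 1058.4×10⁻⁶ = 118.5 MPa, tensile since the link is trying to contract.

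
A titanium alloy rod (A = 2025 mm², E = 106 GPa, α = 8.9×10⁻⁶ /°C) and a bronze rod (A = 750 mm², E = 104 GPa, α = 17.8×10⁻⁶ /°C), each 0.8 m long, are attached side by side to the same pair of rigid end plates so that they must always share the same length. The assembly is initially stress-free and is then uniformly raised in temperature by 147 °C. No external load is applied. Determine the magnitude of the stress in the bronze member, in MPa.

σ ≈ 99.8 MPa (compressive)

Both members must finish at the same length. With the larger α, the bronze tends to over-expand; the plates restrain it, putting the bronze in compression and the titanium alloy in tension. With no external load the two internal forces are equal and opposite, magnitude P.
Compatibility of the two members (thermal + elastic change equal): (α₁ − α₂)ΔT = P·[1/(A₁E₁) + 1/(A₂E₂)].
|α₁ − α₂|·ΔT = 8.9×10⁻⁶ × 147 = 0.001308.
1/(A₁E₁) + 1/(A₂E₂) = 1/(2025×106×10³) + 1/(750×104×10³) = 1.748×10⁻⁸ N⁻¹.
P = 0.001308 / 1.748×10⁻⁸ = 74850 N = 74.85 kN.
σ_{bronze} = P/A₂ = 74850/750 = 99.8 MPa, compressive.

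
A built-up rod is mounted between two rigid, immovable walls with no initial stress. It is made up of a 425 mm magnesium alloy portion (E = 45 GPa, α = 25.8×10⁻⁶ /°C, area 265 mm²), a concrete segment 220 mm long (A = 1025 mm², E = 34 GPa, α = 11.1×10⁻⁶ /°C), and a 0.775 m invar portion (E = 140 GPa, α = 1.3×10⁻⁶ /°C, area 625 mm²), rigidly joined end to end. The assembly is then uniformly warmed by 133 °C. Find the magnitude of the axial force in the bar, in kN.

P ≈ 37.7 kN (compressive)

If the supports were absent, the total length change would be Σ αᵢΔT Lᵢ = 25.8×10⁻⁶×133×425 + 11.1×10⁻⁶×133×220 + 1.3×10⁻⁶×133×775 = 1.917 mm.
The rigid supports impose zero overall length change; the single axial force P common to all segments must satisfy P Σ Lᵢ/(AᵢEᵢ) = δ_free.
The series flexibility is Σ Lᵢ/(AᵢEᵢ) = 425/(265×45×10³) + 220/(1025×34×10³) + 775/(625×140×10³) = 5.081×10⁻⁵ mm/N.
Hence P = δ_free / Σ(L/AE) = 1.917/5.081×10⁻⁵ = 37.73 kN (compressive).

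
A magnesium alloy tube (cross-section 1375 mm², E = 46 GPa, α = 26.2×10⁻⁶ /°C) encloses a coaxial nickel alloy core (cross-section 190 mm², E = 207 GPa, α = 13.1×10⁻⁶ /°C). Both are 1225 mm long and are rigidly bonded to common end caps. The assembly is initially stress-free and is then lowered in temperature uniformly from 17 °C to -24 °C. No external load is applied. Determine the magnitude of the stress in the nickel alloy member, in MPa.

Both members must finish at the same length. With the larger α, the magnesium alloy tends to over-contract; the plates restrain it, putting the magnesium alloy in tension and the nickel alloy in compression. With no external load the two internal forces are equal and opposite, magnitude P.
Compatibility of the two members (thermal + elastic change equal): (α₁ − α₂)ΔT = P·[1/(A₁E₁) + 1/(A₂E₂)].
|α₁ − α₂|·ΔT = 13.1×10⁻⁶ × 41 = 0.0005371.
1/(A₁E₁) + 1/(A₂E₂) = 1/(1375×46×10³) + 1/(190×207×10³) = 4.124×10⁻⁸ N⁻¹.
So P = 0.0005371 / 4.124×10⁻⁸ = 13.02 kN.
σ_{nickel alloy} = P/A₂ = 13020/190 = 68.55 MPa, compressive.

σ ≈ 68.6 MPa (compressive)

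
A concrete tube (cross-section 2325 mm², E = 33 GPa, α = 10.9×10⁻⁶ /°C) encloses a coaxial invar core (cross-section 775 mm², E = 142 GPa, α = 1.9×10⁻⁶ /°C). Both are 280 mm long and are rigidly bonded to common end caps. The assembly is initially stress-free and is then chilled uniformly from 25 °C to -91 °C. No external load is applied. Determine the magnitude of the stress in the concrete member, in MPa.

Equilibrium of a rigid end plate with no external load gives equal and opposite internal forces ±P in the two members. Since α_{concrete} > α_{invar}, cooling drives the concrete into tension and the invar into compression.
Compatibility of the two members (thermal + elastic change equal): (α₁ − α₂)ΔT = P·[1/(A₁E₁) + 1/(A₂E₂)].
|α₁ − α₂|·ΔT = 9×10⁻⁶ × 116 = 0.001044.
1/(A₁E₁) + 1/(A₂E₂) = 1/(2325×33×10³) + 1/(775×142×10³) = 2.212×10⁻⁸ N⁻¹.
P = 0.001044 / 2.212×10⁻⁸ = 47200 N = 47.2 kN.
σ_{concrete} = P/A₁ = 47200/2325 = 20.3 MPa, tensile.

σ ≈ 20.3 MPa (tensile)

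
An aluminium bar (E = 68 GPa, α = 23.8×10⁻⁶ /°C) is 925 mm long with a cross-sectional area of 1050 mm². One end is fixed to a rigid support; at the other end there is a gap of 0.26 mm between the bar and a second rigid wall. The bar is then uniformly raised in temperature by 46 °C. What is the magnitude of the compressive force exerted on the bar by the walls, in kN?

Unrestrained expansion: δ_free = αΔT L = 23.8×10⁻⁶ × 46 × 925 = 1.013 mm.
The gap closes (δ_free > 0.26 mm) and the wall then resists a further 1.013 − 0.26 = 0.7527 mm of expansion.
That suppressed elongation corresponds to σ = E·Δ/L = 68×10³ × 0.7527/925 = 55.33 MPa.
Force on the wall = σA = 55.33 × 1050 mm² = 58.1 kN.

P ≈ 58.1 kN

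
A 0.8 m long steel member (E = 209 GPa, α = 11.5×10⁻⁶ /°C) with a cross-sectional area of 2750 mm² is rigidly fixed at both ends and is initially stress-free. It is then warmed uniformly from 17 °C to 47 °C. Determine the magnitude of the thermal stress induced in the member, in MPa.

σ ≈ 72.1 MPa (compressive)

Because both ends are immovable the net strain is zero, and the suppressed thermal strain is αΔT = 11.5×10⁻⁶ × 30 = 345×10⁻⁶.
σ = EαΔT = 209×10³ × 11.5×10⁻⁶ × 30 = 72.1 MPa (compressive; the member is trying to expand).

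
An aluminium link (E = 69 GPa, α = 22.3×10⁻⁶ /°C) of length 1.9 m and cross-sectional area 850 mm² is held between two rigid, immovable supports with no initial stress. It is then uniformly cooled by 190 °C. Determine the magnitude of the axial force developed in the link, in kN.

P ≈ 249 kN (tensile)

The ends cannot move, so σ = EαΔT = 69×10³ × 22.3×10⁻⁶ × 190 = 292.4 MPa.
Axial force P = σA = 292.4 × 850 = 248500 N = 248.5 kN, tensile.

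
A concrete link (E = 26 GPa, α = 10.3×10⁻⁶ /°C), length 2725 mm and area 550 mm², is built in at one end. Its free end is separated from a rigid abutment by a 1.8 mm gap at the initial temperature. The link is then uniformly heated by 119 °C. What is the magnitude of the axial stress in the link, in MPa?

Unrestrained expansion: δ_free = αΔT L = 10.3×10⁻⁶ × 119 × 2725 = 3.34 mm.
The gap closes (δ_free > 1.8 mm) and the wall then resists a further 3.34 − 1.8 = 1.54 mm of expansion.
So σ = E(δ_free − g)/L = 26×10³ × 1.54/2725 = 14.69 MPa.

σ ≈ 14.7 MPa (compressive)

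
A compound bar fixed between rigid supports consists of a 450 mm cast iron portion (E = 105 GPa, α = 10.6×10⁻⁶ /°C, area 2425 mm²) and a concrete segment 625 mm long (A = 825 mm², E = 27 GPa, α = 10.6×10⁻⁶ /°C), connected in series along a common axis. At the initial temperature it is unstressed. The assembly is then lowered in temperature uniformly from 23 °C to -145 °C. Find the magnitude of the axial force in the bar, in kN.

Free thermal contraction of the whole bar: Σ αᵢΔT Lᵢ = 10.6×10⁻⁶×168×450 + 10.6×10⁻⁶×168×625 = 1.914 mm.
The walls prevent any net length change, so an axial force P (same in every segment) develops. Compatibility: P · Σ Lᵢ/(AᵢEᵢ) = δ_free.
Σ Lᵢ/(AᵢEᵢ) = 450/(2425×105×10³) + 625/(825×27×10³) = 2.983×10⁻⁵ mm/N.
So P = 1.914 / 2.983×10⁻⁵ = 64.18 kN, tensile.

P ≈ 64.2 kN (tensile)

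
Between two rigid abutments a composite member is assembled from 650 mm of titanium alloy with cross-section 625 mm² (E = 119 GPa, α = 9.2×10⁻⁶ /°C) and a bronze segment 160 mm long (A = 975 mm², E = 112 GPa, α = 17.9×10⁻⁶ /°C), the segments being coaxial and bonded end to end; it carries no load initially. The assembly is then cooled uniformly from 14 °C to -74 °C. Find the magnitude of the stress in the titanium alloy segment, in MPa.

σ ≈ 122 MPa (tensile)

If the supports were absent, the total length change would be Σ αᵢΔT Lᵢ = 9.2×10⁻⁶×88×650 + 17.9×10⁻⁶×88×160 = 0.7783 mm.
The walls prevent any net length change, so an axial force P (same in every segment) develops. Compatibility: P · Σ Lᵢ/(AᵢEᵢ) = δ_free.
The series flexibility is Σ Lᵢ/(AᵢEᵢ) = 650/(625×119×10³) + 160/(975×112×10³) = 1.02×10⁻⁵ mm/N.
P = 0.7783 / 1.02×10⁻⁵ = 76270 N = 76.27 kN, tensile.
σ_{titanium alloy} = P / A = 76270 / 625 = 122 MPa.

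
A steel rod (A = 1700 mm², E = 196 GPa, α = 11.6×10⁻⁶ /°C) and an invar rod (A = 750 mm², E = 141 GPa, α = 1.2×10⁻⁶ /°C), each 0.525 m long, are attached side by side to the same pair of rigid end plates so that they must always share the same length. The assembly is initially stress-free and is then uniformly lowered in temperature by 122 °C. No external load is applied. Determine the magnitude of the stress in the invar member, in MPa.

σ ≈ 136 MPa (compressive)

Equilibrium of a rigid end plate with no external load gives equal and opposite internal forces ±P in the two members. Since α_{steel} > α_{invar}, cooling drives the steel into tension and the invar into compression.
Compatibility of the two members (thermal + elastic change equal): (α₁ − α₂)ΔT = P·[1/(A₁E₁) + 1/(A₂E₂)].
|α₁ − α₂|·ΔT = 10.4×10⁻⁶ × 122 = 0.001269.
1/(A₁E₁) + 1/(A₂E₂) = 1/(1700×196×10³) + 1/(750×141×10³) = 1.246×10⁻⁸ N⁻¹.
P = 0.001269 / 1.246×10⁻⁸ = 101900 N = 101.9 kN.
σ_{invar} = P/A₂ = 101900/750 = 135.8 MPa, compressive.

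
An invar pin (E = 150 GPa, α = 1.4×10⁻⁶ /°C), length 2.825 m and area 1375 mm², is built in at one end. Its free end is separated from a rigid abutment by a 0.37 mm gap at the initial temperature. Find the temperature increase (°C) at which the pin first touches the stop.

ΔT ≈ 93.6 °C

Contact occurs when the free expansion equals the gap: αΔT L = 0.37 mm.
ΔT = 0.37 / (1.4×10⁻⁶ × 2825) = 93.55 °C.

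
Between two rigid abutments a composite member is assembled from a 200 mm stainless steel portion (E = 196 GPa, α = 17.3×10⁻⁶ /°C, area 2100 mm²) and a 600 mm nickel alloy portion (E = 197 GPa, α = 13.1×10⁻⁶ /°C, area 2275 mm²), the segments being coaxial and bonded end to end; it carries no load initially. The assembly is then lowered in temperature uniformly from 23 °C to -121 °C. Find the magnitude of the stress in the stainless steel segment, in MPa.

Free thermal contraction of the whole bar: Σ αᵢΔT Lᵢ = 17.3×10⁻⁶×144×200 + 13.1×10⁻⁶×144×600 = 1.63 mm.
The walls prevent any net length change, so an axial force P (same in every segment) develops. Compatibility: P · Σ Lᵢ/(AᵢEᵢ) = δ_free.
Σ Lᵢ/(AᵢEᵢ) = 200/(2100×196×10³) + 600/(2275×197×10³) = 1.825×10⁻⁶ mm/N.
P = 1.63 / 1.825×10⁻⁶ = 893400 N = 893.4 kN, tensile.
σ_{stainless steel} = P / A = 893400 / 2100 = 425.4 MPa.

σ ≈ 425 MPa (tensile)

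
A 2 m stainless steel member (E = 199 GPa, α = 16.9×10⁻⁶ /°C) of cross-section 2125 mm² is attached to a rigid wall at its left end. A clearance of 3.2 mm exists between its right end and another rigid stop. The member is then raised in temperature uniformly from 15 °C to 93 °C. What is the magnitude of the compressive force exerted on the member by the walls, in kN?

P ≈ 0 kN

If the wall were absent the member would grow by αΔT L = 16.9×10⁻⁶ × 78 × 2000 = 2.636 mm.
This is smaller than the 3.2 mm clearance, so the member expands freely without reaching the stop — the stress is zero.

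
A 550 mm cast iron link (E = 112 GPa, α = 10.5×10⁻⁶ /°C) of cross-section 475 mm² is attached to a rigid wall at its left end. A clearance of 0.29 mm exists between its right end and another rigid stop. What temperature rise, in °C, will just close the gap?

The gap closes when αΔT L = 0.29 mm, since the link is still unstressed at that instant.
So ΔT = g/(αL) = 0.29/(10.5×10⁻⁶ × 550) = 50.22 °C.

ΔT ≈ 50.2 °C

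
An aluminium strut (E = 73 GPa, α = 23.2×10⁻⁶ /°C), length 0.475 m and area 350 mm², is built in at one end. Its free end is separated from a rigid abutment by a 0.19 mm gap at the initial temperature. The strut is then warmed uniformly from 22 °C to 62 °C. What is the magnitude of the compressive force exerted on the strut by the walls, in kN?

P ≈ 13.5 kN

Free thermal elongation = αΔT L = 23.2×10⁻⁶ × 40 × 475 = 0.4408 mm.
After closing the 0.19 mm clearance, 0.4408 − 0.19 = 0.2508 mm of expansion remains to be suppressed by the wall.
So σ = E(δ_free − g)/L = 73×10³ × 0.2508/475 = 38.54 MPa.
Force on the wall = σA = 38.54 × 350 mm² = 13.49 kN.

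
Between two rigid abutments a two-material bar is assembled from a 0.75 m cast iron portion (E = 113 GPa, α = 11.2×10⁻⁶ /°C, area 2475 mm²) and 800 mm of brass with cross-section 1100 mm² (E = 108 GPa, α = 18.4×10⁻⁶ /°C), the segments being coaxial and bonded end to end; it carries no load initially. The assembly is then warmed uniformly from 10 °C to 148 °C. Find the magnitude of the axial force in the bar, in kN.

P ≈ 339 kN (compressive)

If the supports were absent, the total length change would be Σ αᵢΔT Lᵢ = 11.2×10⁻⁶×138×750 + 18.4×10⁻⁶×138×800 = 3.191 mm.
The walls prevent any net length change, so an axial force P (same in every segment) develops. Compatibility: P · Σ Lᵢ/(AᵢEᵢ) = δ_free.
The series flexibility is Σ Lᵢ/(AᵢEᵢ) = 750/(2475×113×10³) + 800/(1100×108×10³) = 9.416×10⁻⁶ mm/N.
Hence P = δ_free / Σ(L/AE) = 3.191/9.416×10⁻⁶ = 338.9 kN (compressive).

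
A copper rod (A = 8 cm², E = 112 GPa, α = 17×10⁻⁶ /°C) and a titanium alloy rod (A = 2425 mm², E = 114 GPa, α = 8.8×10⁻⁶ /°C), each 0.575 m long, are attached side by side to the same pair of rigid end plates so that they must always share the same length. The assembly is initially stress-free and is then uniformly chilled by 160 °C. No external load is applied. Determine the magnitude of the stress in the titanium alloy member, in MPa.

Both members must finish at the same length. With the larger α, the copper tends to over-contract; the plates restrain it, putting the copper in tension and the titanium alloy in compression. With no external load the two internal forces are equal and opposite, magnitude P.
Compatibility of the two members (thermal + elastic change equal): (α₁ − α₂)ΔT = P·[1/(A₁E₁) + 1/(A₂E₂)].
|α₁ − α₂|·ΔT = 8.2×10⁻⁶ × 160 = 0.001312.
1/(A₁E₁) + 1/(A₂E₂) = 1/(800×112×10³) + 1/(2425×114×10³) = 1.478×10⁻⁸ N⁻¹.
So P = 0.001312 / 1.478×10⁻⁸ = 88.78 kN.
σ_{titanium alloy} = P/A₂ = 88780/2425 = 36.61 MPa, compressive.

σ ≈ 36.6 MPa (compressive)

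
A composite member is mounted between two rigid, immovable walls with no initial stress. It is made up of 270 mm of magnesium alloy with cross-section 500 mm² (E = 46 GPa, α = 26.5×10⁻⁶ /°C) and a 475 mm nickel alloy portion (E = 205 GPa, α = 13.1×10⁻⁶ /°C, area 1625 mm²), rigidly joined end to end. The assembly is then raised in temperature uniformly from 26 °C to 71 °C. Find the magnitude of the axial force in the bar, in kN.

P ≈ 45.7 kN (compressive)

If the supports were absent, the total length change would be Σ αᵢΔT Lᵢ = 26.5×10⁻⁶×45×270 + 13.1×10⁻⁶×45×475 = 0.602 mm.
The rigid supports impose zero overall length change; the single axial force P common to all segments must satisfy P Σ Lᵢ/(AᵢEᵢ) = δ_free.
The series flexibility is Σ Lᵢ/(AᵢEᵢ) = 270/(500×46×10³) + 475/(1625×205×10³) = 1.317×10⁻⁵ mm/N.
P = 0.602 / 1.317×10⁻⁵ = 45730 N = 45.73 kN, compressive.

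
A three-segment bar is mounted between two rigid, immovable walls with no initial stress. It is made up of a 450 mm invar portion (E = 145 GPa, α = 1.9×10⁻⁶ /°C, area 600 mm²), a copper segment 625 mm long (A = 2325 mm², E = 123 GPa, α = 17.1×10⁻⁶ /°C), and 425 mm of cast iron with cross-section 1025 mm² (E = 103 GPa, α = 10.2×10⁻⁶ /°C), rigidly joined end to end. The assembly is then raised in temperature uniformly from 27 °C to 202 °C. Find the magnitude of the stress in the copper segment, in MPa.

Free thermal expansion of the whole bar: Σ αᵢΔT Lᵢ = 1.9×10⁻⁶×175×450 + 17.1×10⁻⁶×175×625 + 10.2×10⁻⁶×175×425 = 2.779 mm.
Since the ends are fixed, an axial force P builds up, equal in every segment, with P · Σ Lᵢ/(AᵢEᵢ) = δ_free.
The series flexibility is Σ Lᵢ/(AᵢEᵢ) = 450/(600×145×10³) + 625/(2325×123×10³) + 425/(1025×103×10³) = 1.138×10⁻⁵ mm/N.
P = 2.779 / 1.138×10⁻⁵ = 244100 N = 244.1 kN, compressive.
σ_{copper} = P / A = 244100 / 2325 = 105 MPa.

σ ≈ 105 MPa (compressive)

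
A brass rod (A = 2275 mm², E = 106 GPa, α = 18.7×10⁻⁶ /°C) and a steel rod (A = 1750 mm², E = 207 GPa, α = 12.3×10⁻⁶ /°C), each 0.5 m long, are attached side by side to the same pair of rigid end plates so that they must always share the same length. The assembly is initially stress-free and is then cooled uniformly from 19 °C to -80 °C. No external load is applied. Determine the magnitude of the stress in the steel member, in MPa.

Equilibrium of a rigid end plate with no external load gives equal and opposite internal forces ±P in the two members. Since α_{brass} > α_{steel}, cooling drives the brass into tension and the steel into compression.
Setting the final lengths equal and cancelling L: (α₁ − α₂)ΔT = P/(A₁E₁) + P/(A₂E₂).
|α₁ − α₂|·ΔT = 6.4×10⁻⁶ × 99 = 0.0006336.
1/(A₁E₁) + 1/(A₂E₂) = 1/(2275×106×10³) + 1/(1750×207×10³) = 6.907×10⁻⁹ N⁻¹.
So P = 0.0006336 / 6.907×10⁻⁹ = 91.73 kN.
σ_{steel} = P/A₂ = 91730/1750 = 52.42 MPa, compressive.

σ ≈ 52.4 MPa (compressive)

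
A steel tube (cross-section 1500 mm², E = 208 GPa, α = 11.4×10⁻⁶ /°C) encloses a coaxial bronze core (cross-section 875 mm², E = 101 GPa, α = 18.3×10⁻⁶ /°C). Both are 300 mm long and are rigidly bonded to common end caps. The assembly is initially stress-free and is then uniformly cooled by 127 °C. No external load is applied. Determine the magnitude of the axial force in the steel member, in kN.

P ≈ 60.3 kN (compressive in the steel)

The bronze has the larger α, so on cooling it would change length more than the steel if both were free. The rigid plates force a common final length, so the bronze is put into tension and the steel into compression, with equal and opposite forces P (no external load).
Equating the net (thermal + elastic) strains gives |α₁ − α₂|·ΔT = P·[1/(A₁E₁) + 1/(A₂E₂)].
|α₁ − α₂|·ΔT = 6.9×10⁻⁶ × 127 = 0.0008763.
1/(A₁E₁) + 1/(A₂E₂) = 1/(1500×208×10³) + 1/(875×101×10³) = 1.452×10⁻⁸ N⁻¹.
So P = 0.0008763 / 1.452×10⁻⁸ = 60.35 kN.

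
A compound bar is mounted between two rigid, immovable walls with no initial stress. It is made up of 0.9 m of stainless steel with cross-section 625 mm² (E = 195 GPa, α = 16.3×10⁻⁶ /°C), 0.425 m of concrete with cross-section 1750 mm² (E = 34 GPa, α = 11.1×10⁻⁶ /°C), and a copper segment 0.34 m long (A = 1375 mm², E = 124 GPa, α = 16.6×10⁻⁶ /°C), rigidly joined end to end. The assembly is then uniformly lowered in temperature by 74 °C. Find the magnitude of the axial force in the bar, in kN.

P ≈ 112 kN (tensile)

Free thermal contraction of the whole bar: Σ αᵢΔT Lᵢ = 16.3×10⁻⁶×74×900 + 11.1×10⁻⁶×74×425 + 16.6×10⁻⁶×74×340 = 1.852 mm.
Since the ends are fixed, an axial force P builds up, equal in every segment, with P · Σ Lᵢ/(AᵢEᵢ) = δ_free.
The series flexibility is Σ Lᵢ/(AᵢEᵢ) = 900/(625×195×10³) + 425/(1750×34×10³) + 340/(1375×124×10³) = 1.652×10⁻⁵ mm/N.
Hence P = δ_free / Σ(L/AE) = 1.852/1.652×10⁻⁵ = 112.1 kN (tensile).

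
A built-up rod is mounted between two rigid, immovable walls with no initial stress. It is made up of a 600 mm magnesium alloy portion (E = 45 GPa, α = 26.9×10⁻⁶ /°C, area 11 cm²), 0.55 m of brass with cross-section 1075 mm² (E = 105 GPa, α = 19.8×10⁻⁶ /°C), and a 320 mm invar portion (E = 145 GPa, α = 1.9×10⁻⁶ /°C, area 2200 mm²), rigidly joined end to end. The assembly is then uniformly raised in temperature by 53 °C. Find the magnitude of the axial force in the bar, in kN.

With the walls removed the bar would change length by δ_free = Σ αᵢΔT Lᵢ = 26.9×10⁻⁶×53×600 + 19.8×10⁻⁶×53×550 + 1.9×10⁻⁶×53×320 = 1.465 mm.
Since the ends are fixed, an axial force P builds up, equal in every segment, with P · Σ Lᵢ/(AᵢEᵢ) = δ_free.
Σ Lᵢ/(AᵢEᵢ) = 600/(1100×45×10³) + 550/(1075×105×10³) + 320/(2200×145×10³) = 1.8×10⁻⁵ mm/N.
Hence P = δ_free / Σ(L/AE) = 1.465/1.8×10⁻⁵ = 81.39 kN (compressive).

P ≈ 81.4 kN (compressive)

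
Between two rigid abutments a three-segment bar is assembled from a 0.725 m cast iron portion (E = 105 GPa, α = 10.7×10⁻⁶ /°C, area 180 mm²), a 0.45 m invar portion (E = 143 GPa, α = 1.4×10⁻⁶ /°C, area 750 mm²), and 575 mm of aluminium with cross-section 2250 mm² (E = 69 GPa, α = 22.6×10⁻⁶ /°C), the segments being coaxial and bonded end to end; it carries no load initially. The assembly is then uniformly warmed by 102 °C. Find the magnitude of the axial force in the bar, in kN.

If the supports were absent, the total length change would be Σ αᵢΔT Lᵢ = 10.7×10⁻⁶×102×725 + 1.4×10⁻⁶×102×450 + 22.6×10⁻⁶×102×575 = 2.181 mm.
Since the ends are fixed, an axial force P builds up, equal in every segment, with P · Σ Lᵢ/(AᵢEᵢ) = δ_free.
The series flexibility is Σ Lᵢ/(AᵢEᵢ) = 725/(180×105×10³) + 450/(750×143×10³) + 575/(2250×69×10³) = 4.626×10⁻⁵ mm/N.
So P = 2.181 / 4.626×10⁻⁵ = 47.15 kN, compressive.

P ≈ 47.1 kN (compressive)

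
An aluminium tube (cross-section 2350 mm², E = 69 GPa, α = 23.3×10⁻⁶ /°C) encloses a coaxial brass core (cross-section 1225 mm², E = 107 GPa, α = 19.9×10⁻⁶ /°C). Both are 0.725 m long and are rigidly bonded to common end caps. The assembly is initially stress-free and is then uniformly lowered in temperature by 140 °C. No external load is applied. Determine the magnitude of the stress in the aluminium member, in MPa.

The aluminium has the larger α, so on cooling it would change length more than the brass if both were free. The rigid plates force a common final length, so the aluminium is put into tension and the brass into compression, with equal and opposite forces P (no external load).
Equating the net (thermal + elastic) strains gives |α₁ − α₂|·ΔT = P·[1/(A₁E₁) + 1/(A₂E₂)].
|α₁ − α₂|·ΔT = 3.4×10⁻⁶ × 140 = 0.000476.
1/(A₁E₁) + 1/(A₂E₂) = 1/(2350×69×10³) + 1/(1225×107×10³) = 1.38×10⁻⁸ N⁻¹.
P = 0.000476 / 1.38×10⁻⁸ = 34500 N = 34.5 kN.
σ_{aluminium} = P/A₁ = 34500/2350 = 14.68 MPa, tensile.

σ ≈ 14.7 MPa (tensile)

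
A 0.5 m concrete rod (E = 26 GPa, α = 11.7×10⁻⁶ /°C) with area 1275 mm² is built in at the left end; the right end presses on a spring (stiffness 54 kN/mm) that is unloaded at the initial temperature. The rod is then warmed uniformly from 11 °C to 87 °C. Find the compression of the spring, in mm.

δ ≈ 0.245 mm

The unrestrained thermal change is αΔT L = 11.7×10⁻⁶ × 76 × 500 = 0.4446 mm.
With a force P in the spring, the elastic change of the rod is PL/(AE) and that of the spring is P/k; compatibility requires their sum to equal δ_free.
So P = δ_free / [L/(AE) + 1/k] = 0.4446 / [ 500/(1275×26×10³) + 1/(54×10³) ].
P = 0.4446 / 3.36×10⁻⁵ = 13230 N.
Spring compression = P/k = 13230/(54×10³) = 0.245 mm.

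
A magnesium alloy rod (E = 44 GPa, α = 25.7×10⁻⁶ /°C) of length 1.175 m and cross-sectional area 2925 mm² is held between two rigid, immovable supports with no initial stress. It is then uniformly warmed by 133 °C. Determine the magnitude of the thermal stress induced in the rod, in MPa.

Because both ends are immovable the net strain is zero, and the suppressed thermal strain is αΔT = 25.7×10⁻⁶ × 133 = 3418.1×10⁻⁶.
σ = EαΔT = 44×10³ × 25.7×10⁻⁶ × 133 = 150.4 MPa (compressive; the rod is trying to expand).

σ ≈ 150 MPa (compressive)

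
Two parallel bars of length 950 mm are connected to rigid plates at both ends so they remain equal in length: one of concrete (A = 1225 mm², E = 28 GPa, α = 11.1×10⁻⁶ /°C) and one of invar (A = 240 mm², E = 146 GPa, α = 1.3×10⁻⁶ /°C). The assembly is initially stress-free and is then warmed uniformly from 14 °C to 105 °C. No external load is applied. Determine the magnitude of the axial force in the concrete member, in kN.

P ≈ 15.5 kN (compressive in the concrete)

Equilibrium of a rigid end plate with no external load gives equal and opposite internal forces ±P in the two members. Since α_{concrete} > α_{invar}, heating drives the concrete into compression and the invar into tension.
Setting the final lengths equal and cancelling L: (α₁ − α₂)ΔT = P/(A₁E₁) + P/(A₂E₂).
|α₁ − α₂|·ΔT = 9.8×10⁻⁶ × 91 = 0.0008918.
1/(A₁E₁) + 1/(A₂E₂) = 1/(1225×28×10³) + 1/(240×146×10³) = 5.769×10⁻⁸ N⁻¹.
P = 0.0008918 / 5.769×10⁻⁸ = 15460 N = 15.46 kN.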